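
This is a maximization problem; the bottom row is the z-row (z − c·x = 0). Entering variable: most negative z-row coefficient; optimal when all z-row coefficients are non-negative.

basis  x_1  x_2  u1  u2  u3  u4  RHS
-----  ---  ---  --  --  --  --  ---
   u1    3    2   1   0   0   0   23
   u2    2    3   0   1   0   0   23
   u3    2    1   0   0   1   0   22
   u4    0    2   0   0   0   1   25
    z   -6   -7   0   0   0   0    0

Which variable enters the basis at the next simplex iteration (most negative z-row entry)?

Negative z-row entries: x_1: -6, x_2: -7.
The most negative is -7 in column x_2, so x_2 enters.

x_2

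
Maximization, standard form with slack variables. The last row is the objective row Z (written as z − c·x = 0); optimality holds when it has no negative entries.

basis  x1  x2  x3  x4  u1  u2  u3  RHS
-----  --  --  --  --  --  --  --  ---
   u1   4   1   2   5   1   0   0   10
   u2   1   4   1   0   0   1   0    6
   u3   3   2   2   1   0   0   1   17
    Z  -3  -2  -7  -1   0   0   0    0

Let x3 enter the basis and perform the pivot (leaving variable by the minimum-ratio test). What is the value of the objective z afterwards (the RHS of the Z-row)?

Ratio test on column x3 — row 1: 10/2 = 5; row 2: 6/1 = 6; row 3: 17/2 = 17/2. Minimum is 5 at row 1 (u1 leaves); pivot element 2.
Pivot on row 1; the Z-row RHS becomes 0 − (-7)·5 = 35.

35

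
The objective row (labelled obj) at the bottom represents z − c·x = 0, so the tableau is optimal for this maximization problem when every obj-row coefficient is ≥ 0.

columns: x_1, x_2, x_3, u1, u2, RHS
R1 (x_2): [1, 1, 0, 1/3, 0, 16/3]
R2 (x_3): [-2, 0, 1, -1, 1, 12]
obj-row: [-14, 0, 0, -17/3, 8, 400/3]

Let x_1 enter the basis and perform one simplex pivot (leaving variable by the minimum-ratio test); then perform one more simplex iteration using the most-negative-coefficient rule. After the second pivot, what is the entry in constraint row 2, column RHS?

28

Ratio test on column x_1 — row 1: (16/3)/1 = 16/3; row 2: entry -2 ≤ 0. Minimum is 16/3 at row 1 (x_2 leaves); pivot element 1.
Divide row 1 by 1; eliminate column x_1 from the other rows.
Second iteration: most negative obj-row entry is -1 in column u1, so u1 enters.
Ratio test on column u1 — row 1: (16/3)/(1/3) = 16; row 2: entry -1/3 ≤ 0. Minimum is 16 at row 1 (x_1 leaves); pivot element 1/3.
Divide row 1 by 1/3; eliminate column u1 from the other rows.
After both pivots, the entry at constraint row 2, column RHS is 28.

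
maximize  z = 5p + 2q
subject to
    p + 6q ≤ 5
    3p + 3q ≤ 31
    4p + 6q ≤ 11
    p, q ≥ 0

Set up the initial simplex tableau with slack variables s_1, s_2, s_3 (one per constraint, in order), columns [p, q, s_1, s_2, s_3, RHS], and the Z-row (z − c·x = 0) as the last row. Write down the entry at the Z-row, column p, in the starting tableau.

The Z-row carries the negated objective coefficients: the p entry is -5.

-5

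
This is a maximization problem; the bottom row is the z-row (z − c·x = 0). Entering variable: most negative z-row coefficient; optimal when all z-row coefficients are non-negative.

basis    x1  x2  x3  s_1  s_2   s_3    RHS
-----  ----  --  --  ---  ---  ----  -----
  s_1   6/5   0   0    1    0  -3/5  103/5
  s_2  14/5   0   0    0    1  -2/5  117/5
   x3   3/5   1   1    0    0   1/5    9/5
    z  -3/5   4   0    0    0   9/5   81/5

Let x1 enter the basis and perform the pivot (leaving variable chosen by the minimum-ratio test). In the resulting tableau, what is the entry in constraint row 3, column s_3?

1/3

Ratio test on column x1 — row 1: (103/5)/(6/5) = 103/6; row 2: (117/5)/(14/5) = 117/14; row 3: (9/5)/(3/5) = 3. Minimum is 3 at row 3 (x3 leaves); pivot element 3/5.
Divide row 3 by 3/5; eliminate column x1 from the other rows.
In the new row 3, the s_3 entry is the old entry divided by the pivot: (1/5)/(3/5) = 1/3.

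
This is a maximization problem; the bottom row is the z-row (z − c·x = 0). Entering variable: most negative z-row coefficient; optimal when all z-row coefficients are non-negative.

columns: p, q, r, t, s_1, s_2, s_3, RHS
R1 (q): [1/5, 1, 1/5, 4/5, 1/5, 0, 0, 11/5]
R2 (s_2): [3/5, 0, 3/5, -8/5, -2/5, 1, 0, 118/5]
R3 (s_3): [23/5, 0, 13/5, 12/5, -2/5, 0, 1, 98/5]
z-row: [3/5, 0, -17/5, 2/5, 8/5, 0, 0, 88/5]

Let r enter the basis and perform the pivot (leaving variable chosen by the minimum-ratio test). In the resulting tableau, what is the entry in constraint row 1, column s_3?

Ratio test on column r — row 1: (11/5)/(1/5) = 11; row 2: (118/5)/(3/5) = 118/3; row 3: (98/5)/(13/5) = 98/13. Minimum is 98/13 at row 3 (s_3 leaves); pivot element 13/5.
Divide row 3 by 13/5; eliminate column r from the other rows.
Row 1 update in column s_3: 0 − (1/5)·(5/13) = -1/13.

-1/13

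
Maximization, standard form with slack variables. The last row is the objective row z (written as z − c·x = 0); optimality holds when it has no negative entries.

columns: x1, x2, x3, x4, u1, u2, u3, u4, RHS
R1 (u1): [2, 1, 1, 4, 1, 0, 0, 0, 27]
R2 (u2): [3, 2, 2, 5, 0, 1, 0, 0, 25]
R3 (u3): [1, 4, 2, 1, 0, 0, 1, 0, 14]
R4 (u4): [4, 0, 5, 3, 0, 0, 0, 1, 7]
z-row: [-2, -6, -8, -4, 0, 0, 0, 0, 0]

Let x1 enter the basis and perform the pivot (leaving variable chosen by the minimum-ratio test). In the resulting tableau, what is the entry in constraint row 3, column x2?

4

Ratio test on column x1 — row 1: 27/2 = 27/2; row 2: 25/3 = 25/3; row 3: 14/1 = 14; row 4: 7/4 = 7/4. Minimum is 7/4 at row 4 (u4 leaves); pivot element 4.
Divide row 4 by 4; eliminate column x1 from the other rows.
Row 3 update in column x2: 4 − 1·0 = 4.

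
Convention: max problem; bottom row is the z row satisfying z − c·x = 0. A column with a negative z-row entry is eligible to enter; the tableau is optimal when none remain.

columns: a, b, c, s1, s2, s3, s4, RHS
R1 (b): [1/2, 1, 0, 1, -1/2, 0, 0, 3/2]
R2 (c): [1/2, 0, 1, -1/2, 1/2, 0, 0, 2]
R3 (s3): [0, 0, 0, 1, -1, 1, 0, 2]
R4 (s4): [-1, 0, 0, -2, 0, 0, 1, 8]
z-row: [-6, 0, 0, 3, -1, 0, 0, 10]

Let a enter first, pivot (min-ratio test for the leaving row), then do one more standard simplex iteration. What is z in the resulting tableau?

Ratio test on column a — row 1: (3/2)/(1/2) = 3; row 2: 2/(1/2) = 4; row 3: entry 0 ≤ 0; row 4: entry -1 ≤ 0. Minimum is 3 at row 1 (b leaves); pivot element 1/2.
Pivot on row 1; the z-row RHS becomes 10 − (-6)·3 = 28.
Next entering variable (most negative z-row entry -7): s2.
Ratio test on column s2 — row 1: entry -1 ≤ 0; row 2: (1/2)/1 = 1/2; row 3: entry -1 ≤ 0; row 4: entry -1 ≤ 0. Minimum is 1/2 at row 2 (c leaves); pivot element 1.
After the second pivot the z-row RHS is 28 − (-7)·(1/2) = 63/2.

63/2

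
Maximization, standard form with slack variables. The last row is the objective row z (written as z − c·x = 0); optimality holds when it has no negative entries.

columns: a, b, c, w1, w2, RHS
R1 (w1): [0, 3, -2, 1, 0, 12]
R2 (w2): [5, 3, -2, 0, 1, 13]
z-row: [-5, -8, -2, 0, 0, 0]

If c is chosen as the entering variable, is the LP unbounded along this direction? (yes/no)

yes

Every constraint-row entry in column c is ≤ 0, so increasing c is unbounded.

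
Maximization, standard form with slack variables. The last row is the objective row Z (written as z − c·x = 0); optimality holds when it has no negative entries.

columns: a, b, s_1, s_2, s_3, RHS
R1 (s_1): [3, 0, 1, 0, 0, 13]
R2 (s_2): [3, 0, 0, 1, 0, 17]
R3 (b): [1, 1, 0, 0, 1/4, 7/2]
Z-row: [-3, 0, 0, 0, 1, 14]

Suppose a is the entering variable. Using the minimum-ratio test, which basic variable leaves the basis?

b

Column a entries and ratios — s_1: 13/3 = 13/3; s_2: 17/3 = 17/3; b: (7/2)/1 = 7/2.
Smallest ratio is 7/2 in the row of b, so b leaves.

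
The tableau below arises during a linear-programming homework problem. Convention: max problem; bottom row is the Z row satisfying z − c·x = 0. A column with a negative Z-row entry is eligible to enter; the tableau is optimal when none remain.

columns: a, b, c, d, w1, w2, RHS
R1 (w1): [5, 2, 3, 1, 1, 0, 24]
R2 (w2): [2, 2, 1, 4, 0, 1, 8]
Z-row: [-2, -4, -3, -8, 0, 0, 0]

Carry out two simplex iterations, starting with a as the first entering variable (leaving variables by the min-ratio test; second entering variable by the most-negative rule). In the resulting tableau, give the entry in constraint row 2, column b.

1/2

Ratio test on column a — row 1: 24/5 = 24/5; row 2: 8/2 = 4. Minimum is 4 at row 2 (w2 leaves); pivot element 2.
Divide row 2 by 2; eliminate column a from the other rows.
Second iteration: most negative Z-row entry is -4 in column d, so d enters.
Ratio test on column d — row 1: entry -9 ≤ 0; row 2: 4/2 = 2. Minimum is 2 at row 2 (a leaves); pivot element 2.
Divide row 2 by 2; eliminate column d from the other rows.
After both pivots, the entry at constraint row 2, column b is 1/2.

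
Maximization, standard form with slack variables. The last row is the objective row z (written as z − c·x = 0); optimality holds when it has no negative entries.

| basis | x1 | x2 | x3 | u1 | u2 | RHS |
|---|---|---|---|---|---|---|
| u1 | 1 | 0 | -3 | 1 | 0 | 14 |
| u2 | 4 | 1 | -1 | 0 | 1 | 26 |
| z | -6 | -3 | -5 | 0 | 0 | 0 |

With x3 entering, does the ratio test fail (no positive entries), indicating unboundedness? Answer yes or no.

Every constraint-row entry in column x3 is ≤ 0, so increasing x3 is unbounded.

yes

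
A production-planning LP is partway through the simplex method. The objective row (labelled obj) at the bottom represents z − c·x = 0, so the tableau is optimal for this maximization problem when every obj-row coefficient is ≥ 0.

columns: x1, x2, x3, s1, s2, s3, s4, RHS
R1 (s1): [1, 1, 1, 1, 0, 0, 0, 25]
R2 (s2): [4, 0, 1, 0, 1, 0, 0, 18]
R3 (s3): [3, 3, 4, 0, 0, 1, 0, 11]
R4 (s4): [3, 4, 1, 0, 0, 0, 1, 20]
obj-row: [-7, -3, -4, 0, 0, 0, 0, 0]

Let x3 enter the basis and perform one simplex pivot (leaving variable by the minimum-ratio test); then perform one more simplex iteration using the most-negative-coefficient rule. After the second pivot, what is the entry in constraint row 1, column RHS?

64/3

Ratio test on column x3 — row 1: 25/1 = 25; row 2: 18/1 = 18; row 3: 11/4 = 11/4; row 4: 20/1 = 20. Minimum is 11/4 at row 3 (s3 leaves); pivot element 4.
Divide row 3 by 4; eliminate column x3 from the other rows.
Second iteration: most negative obj-row entry is -4 in column x1, so x1 enters.
Ratio test on column x1 — row 1: (89/4)/(1/4) = 89; row 2: (61/4)/(13/4) = 61/13; row 3: (11/4)/(3/4) = 11/3; row 4: (69/4)/(9/4) = 23/3. Minimum is 11/3 at row 3 (x3 leaves); pivot element 3/4.
Divide row 3 by 3/4; eliminate column x1 from the other rows.
After both pivots, the entry at constraint row 1, column RHS is 64/3.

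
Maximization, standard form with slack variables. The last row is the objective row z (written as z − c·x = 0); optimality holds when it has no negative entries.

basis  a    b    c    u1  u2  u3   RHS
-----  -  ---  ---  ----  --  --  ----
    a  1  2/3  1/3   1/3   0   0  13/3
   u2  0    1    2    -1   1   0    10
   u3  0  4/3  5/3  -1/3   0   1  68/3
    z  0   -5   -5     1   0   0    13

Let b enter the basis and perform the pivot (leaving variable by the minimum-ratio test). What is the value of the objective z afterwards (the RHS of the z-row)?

91/2

Ratio test on column b — row 1: (13/3)/(2/3) = 13/2; row 2: 10/1 = 10; row 3: (68/3)/(4/3) = 17. Minimum is 13/2 at row 1 (a leaves); pivot element 2/3.
Pivot on row 1; the z-row RHS becomes 13 − (-5)·(13/2) = 91/2.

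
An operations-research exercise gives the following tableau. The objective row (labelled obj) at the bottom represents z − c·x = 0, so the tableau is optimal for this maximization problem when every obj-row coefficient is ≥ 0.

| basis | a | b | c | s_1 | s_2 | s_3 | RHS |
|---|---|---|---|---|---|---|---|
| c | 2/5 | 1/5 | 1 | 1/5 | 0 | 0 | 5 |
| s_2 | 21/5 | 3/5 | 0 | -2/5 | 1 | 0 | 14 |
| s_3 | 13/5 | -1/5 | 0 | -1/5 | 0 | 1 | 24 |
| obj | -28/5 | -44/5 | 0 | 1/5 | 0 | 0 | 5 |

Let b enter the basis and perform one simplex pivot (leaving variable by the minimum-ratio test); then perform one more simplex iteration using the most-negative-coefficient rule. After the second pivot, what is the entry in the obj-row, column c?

Ratio test on column b — row 1: 5/(1/5) = 25; row 2: 14/(3/5) = 70/3; row 3: entry -1/5 ≤ 0. Minimum is 70/3 at row 2 (s_2 leaves); pivot element 3/5.
Divide row 2 by 3/5; eliminate column b from the other rows.
Second iteration: most negative obj-row entry is -17/3 in column s_1, so s_1 enters.
Ratio test on column s_1 — row 1: (1/3)/(1/3) = 1; row 2: entry -2/3 ≤ 0; row 3: entry -1/3 ≤ 0. Minimum is 1 at row 1 (c leaves); pivot element 1/3.
Divide row 1 by 1/3; eliminate column s_1 from the other rows.
After both pivots, the entry at the obj-row, column c is 17.

17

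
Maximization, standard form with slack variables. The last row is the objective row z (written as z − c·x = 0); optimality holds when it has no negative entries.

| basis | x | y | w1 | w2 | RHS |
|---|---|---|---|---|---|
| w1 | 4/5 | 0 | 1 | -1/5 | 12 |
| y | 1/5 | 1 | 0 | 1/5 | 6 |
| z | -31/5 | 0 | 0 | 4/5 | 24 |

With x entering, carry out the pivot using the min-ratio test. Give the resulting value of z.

117

Ratio test on column x — row 1: 12/(4/5) = 15; row 2: 6/(1/5) = 30. Minimum is 15 at row 1 (w1 leaves); pivot element 4/5.
Pivot on row 1; the z-row RHS becomes 24 − (-31/5)·15 = 117.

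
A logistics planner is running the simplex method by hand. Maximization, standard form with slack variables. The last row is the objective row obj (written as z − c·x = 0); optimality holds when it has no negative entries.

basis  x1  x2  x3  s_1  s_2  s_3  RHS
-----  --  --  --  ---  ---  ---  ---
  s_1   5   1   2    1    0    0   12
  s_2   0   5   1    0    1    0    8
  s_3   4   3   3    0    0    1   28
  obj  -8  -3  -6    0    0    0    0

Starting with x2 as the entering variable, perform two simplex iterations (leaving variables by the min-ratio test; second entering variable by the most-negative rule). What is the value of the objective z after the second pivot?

Ratio test on column x2 — row 1: 12/1 = 12; row 2: 8/5 = 8/5; row 3: 28/3 = 28/3. Minimum is 8/5 at row 2 (s_2 leaves); pivot element 5.
Pivot on row 2; the obj-row RHS becomes 0 − (-3)·(8/5) = 24/5.
Next entering variable (most negative obj-row entry -8): x1.
Ratio test on column x1 — row 1: (52/5)/5 = 52/25; row 2: entry 0 ≤ 0; row 3: (116/5)/4 = 29/5. Minimum is 52/25 at row 1 (s_1 leaves); pivot element 5.
After the second pivot the obj-row RHS is 24/5 − (-8)·(52/25) = 536/25.

536/25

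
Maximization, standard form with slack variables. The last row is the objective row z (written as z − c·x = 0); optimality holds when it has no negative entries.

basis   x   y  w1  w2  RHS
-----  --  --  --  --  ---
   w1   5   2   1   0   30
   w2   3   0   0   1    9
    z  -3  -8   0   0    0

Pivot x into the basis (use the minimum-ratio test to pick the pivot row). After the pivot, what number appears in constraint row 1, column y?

2

Ratio test on column x — row 1: 30/5 = 6; row 2: 9/3 = 3. Minimum is 3 at row 2 (w2 leaves); pivot element 3.
Divide row 2 by 3; eliminate column x from the other rows.
Row 1 update in column y: 2 − 5·0 = 2.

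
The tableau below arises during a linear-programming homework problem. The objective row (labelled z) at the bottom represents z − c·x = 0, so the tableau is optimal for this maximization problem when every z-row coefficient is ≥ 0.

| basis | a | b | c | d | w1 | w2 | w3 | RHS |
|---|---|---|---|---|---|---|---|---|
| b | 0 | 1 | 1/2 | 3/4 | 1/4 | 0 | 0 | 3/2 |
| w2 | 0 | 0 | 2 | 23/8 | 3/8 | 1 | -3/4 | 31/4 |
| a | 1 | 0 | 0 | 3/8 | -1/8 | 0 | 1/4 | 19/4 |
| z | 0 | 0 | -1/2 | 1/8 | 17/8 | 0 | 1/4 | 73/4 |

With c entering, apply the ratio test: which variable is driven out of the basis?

Column c entries and ratios — b: (3/2)/(1/2) = 3; w2: (31/4)/2 = 31/8; a: 0 ≤ 0, skip.
Smallest ratio is 3 in the row of b, so b leaves.

b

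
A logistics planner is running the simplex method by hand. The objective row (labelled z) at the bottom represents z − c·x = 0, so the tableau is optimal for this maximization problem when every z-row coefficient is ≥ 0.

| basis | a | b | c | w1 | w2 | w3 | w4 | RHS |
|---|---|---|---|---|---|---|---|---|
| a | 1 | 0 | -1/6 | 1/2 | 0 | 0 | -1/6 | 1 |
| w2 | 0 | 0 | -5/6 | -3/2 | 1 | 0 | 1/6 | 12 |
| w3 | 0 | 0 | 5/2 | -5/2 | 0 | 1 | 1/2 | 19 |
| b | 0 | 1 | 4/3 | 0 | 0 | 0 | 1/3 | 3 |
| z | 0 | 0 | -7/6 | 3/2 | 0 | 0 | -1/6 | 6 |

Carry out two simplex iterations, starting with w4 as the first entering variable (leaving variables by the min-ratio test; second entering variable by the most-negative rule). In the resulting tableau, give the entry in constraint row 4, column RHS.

9/4

Ratio test on column w4 — row 1: entry -1/6 ≤ 0; row 2: 12/(1/6) = 72; row 3: 19/(1/2) = 38; row 4: 3/(1/3) = 9. Minimum is 9 at row 4 (b leaves); pivot element 1/3.
Divide row 4 by 1/3; eliminate column w4 from the other rows.
Second iteration: most negative z-row entry is -1/2 in column c, so c enters.
Ratio test on column c — row 1: (5/2)/(1/2) = 5; row 2: entry -3/2 ≤ 0; row 3: (29/2)/(1/2) = 29; row 4: 9/4 = 9/4. Minimum is 9/4 at row 4 (w4 leaves); pivot element 4.
Divide row 4 by 4; eliminate column c from the other rows.
After both pivots, the entry at constraint row 4, column RHS is 9/4.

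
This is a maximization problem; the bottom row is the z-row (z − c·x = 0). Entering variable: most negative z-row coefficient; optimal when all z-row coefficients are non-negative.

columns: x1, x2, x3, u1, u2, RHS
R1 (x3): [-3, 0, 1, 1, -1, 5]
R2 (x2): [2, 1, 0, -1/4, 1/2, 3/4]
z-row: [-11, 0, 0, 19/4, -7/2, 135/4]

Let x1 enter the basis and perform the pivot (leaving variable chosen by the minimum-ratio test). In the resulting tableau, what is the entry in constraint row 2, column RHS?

3/8

Ratio test on column x1 — row 1: entry -3 ≤ 0; row 2: (3/4)/2 = 3/8. Minimum is 3/8 at row 2 (x2 leaves); pivot element 2.
Divide row 2 by 2; eliminate column x1 from the other rows.
In the new row 2, the RHS entry is the old entry divided by the pivot: (3/4)/2 = 3/8.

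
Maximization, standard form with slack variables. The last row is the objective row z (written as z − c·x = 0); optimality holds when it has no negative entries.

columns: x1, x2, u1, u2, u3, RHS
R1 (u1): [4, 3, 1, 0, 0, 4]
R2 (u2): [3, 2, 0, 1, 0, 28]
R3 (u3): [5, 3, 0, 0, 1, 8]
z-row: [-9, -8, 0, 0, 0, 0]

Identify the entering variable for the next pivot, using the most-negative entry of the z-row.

Negative z-row entries: x1: -9, x2: -8.
The most negative is -9 in column x1, so x1 enters.

x1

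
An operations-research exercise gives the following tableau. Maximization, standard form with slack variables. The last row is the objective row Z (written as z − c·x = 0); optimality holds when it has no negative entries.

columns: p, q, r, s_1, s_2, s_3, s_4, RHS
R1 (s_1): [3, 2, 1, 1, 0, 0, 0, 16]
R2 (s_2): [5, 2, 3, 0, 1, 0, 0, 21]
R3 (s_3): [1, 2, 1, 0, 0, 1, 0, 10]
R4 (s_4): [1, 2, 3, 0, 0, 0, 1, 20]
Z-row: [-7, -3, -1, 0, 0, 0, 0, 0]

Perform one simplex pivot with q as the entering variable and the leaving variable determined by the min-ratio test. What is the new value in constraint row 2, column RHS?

11

Ratio test on column q — row 1: 16/2 = 8; row 2: 21/2 = 21/2; row 3: 10/2 = 5; row 4: 20/2 = 10. Minimum is 5 at row 3 (s_3 leaves); pivot element 2.
Divide row 3 by 2; eliminate column q from the other rows.
Row 2 update in column RHS: 21 − 2·5 = 11.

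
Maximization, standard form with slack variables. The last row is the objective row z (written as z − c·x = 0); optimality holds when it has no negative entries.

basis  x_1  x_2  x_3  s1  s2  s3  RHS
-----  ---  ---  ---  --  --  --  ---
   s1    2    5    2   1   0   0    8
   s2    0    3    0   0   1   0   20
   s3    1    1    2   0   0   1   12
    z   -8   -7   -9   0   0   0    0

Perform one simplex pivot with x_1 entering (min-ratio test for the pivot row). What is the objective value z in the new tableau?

32

Ratio test on column x_1 — row 1: 8/2 = 4; row 2: entry 0 ≤ 0; row 3: 12/1 = 12. Minimum is 4 at row 1 (s1 leaves); pivot element 2.
Pivot on row 1; the z-row RHS becomes 0 − (-8)·4 = 32.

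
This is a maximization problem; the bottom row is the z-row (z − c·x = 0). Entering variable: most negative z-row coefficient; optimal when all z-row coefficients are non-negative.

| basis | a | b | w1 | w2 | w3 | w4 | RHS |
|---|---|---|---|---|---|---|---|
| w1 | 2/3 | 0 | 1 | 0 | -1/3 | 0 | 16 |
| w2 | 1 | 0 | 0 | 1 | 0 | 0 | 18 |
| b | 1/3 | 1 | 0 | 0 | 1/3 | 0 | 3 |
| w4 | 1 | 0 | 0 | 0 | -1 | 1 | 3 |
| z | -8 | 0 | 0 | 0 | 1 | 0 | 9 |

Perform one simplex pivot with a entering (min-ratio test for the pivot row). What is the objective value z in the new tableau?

33

Ratio test on column a — row 1: 16/(2/3) = 24; row 2: 18/1 = 18; row 3: 3/(1/3) = 9; row 4: 3/1 = 3. Minimum is 3 at row 4 (w4 leaves); pivot element 1.
Pivot on row 4; the z-row RHS becomes 9 − (-8)·3 = 33.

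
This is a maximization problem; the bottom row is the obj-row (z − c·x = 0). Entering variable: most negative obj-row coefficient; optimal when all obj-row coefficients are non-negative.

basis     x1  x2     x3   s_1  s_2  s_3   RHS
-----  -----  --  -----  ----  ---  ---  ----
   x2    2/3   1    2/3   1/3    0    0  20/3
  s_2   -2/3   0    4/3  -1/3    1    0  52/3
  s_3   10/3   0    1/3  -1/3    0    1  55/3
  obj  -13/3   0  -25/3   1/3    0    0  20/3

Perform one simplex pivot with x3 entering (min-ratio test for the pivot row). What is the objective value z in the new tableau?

Ratio test on column x3 — row 1: (20/3)/(2/3) = 10; row 2: (52/3)/(4/3) = 13; row 3: (55/3)/(1/3) = 55. Minimum is 10 at row 1 (x2 leaves); pivot element 2/3.
Pivot on row 1; the obj-row RHS becomes 20/3 − (-25/3)·10 = 90.

90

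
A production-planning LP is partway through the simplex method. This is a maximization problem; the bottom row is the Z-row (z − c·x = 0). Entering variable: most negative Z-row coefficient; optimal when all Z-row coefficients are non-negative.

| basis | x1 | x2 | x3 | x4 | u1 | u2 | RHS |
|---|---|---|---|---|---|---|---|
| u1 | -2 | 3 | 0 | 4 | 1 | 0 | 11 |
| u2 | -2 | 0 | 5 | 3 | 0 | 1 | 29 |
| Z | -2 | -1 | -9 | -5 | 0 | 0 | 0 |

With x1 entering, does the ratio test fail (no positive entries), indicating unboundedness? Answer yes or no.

yes

Every constraint-row entry in column x1 is ≤ 0, so increasing x1 is unbounded.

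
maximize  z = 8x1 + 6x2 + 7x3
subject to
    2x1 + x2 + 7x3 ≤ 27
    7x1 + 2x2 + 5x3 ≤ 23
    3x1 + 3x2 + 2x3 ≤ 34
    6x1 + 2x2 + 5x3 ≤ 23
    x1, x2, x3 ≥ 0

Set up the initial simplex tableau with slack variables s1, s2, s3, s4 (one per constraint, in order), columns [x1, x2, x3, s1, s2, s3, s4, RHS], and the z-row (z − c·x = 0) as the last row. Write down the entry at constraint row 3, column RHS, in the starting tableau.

34

The RHS of constraint 3 is b_3 = 34.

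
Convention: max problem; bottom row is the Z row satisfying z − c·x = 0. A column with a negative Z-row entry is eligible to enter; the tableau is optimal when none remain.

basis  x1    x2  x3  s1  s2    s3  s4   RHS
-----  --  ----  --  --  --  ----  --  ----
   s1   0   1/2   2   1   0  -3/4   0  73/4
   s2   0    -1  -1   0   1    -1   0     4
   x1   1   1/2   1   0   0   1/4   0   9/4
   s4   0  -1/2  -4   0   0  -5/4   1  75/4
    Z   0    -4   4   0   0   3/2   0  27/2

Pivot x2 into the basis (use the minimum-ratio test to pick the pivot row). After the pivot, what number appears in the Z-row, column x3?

Ratio test on column x2 — row 1: (73/4)/(1/2) = 73/2; row 2: entry -1 ≤ 0; row 3: (9/4)/(1/2) = 9/2; row 4: entry -1/2 ≤ 0. Minimum is 9/2 at row 3 (x1 leaves); pivot element 1/2.
Divide row 3 by 1/2; eliminate column x2 from the other rows.
Z-row update in column x3: 4 − (-4)·2 = 12.

12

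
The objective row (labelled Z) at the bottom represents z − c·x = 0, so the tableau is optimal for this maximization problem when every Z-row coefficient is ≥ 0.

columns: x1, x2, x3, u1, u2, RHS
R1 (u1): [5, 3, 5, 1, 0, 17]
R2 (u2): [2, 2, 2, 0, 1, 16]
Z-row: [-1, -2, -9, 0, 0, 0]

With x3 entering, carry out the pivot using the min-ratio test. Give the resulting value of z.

Ratio test on column x3 — row 1: 17/5 = 17/5; row 2: 16/2 = 8. Minimum is 17/5 at row 1 (u1 leaves); pivot element 5.
Pivot on row 1; the Z-row RHS becomes 0 − (-9)·(17/5) = 153/5.

153/5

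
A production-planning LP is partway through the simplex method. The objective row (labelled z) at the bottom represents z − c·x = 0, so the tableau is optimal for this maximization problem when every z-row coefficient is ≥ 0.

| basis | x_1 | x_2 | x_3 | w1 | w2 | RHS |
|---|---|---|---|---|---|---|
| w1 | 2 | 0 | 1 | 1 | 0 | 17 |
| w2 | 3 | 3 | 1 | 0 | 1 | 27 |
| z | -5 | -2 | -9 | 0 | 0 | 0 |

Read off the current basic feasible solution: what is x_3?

0

x_3 is not in the basis, so in the current basic feasible solution x_3 = 0.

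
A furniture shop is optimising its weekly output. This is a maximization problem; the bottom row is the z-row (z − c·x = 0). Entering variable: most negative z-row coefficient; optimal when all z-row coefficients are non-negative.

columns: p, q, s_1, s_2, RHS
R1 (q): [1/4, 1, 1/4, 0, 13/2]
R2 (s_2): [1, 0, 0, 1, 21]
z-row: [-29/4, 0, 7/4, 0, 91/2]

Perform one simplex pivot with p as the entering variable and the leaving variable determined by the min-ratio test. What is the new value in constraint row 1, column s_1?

Ratio test on column p — row 1: (13/2)/(1/4) = 26; row 2: 21/1 = 21. Minimum is 21 at row 2 (s_2 leaves); pivot element 1.
Divide row 2 by 1; eliminate column p from the other rows.
Row 1 update in column s_1: 1/4 − (1/4)·0 = 1/4.

1/4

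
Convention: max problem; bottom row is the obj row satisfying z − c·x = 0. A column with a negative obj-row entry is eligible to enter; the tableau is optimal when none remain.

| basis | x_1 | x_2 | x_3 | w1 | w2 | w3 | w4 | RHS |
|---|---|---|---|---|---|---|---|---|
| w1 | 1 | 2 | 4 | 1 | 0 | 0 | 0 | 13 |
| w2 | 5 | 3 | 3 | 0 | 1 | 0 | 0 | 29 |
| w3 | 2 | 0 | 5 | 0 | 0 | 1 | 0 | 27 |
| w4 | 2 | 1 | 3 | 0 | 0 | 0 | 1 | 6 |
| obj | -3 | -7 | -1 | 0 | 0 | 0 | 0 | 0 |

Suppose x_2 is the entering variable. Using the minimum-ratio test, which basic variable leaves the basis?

w4

Column x_2 entries and ratios — w1: 13/2 = 13/2; w2: 29/3 = 29/3; w3: 0 ≤ 0, skip; w4: 6/1 = 6.
Smallest ratio is 6 in the row of w4, so w4 leaves.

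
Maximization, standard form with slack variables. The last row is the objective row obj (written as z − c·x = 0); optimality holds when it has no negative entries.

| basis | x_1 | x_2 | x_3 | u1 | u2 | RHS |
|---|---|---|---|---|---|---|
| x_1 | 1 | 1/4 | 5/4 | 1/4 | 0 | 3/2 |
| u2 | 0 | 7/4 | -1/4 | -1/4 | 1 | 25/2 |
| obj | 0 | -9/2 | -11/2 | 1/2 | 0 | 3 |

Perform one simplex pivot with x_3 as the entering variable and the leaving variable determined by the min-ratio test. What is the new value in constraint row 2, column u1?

-1/5

Ratio test on column x_3 — row 1: (3/2)/(5/4) = 6/5; row 2: entry -1/4 ≤ 0. Minimum is 6/5 at row 1 (x_1 leaves); pivot element 5/4.
Divide row 1 by 5/4; eliminate column x_3 from the other rows.
Row 2 update in column u1: -1/4 − (-1/4)·(1/5) = -1/5.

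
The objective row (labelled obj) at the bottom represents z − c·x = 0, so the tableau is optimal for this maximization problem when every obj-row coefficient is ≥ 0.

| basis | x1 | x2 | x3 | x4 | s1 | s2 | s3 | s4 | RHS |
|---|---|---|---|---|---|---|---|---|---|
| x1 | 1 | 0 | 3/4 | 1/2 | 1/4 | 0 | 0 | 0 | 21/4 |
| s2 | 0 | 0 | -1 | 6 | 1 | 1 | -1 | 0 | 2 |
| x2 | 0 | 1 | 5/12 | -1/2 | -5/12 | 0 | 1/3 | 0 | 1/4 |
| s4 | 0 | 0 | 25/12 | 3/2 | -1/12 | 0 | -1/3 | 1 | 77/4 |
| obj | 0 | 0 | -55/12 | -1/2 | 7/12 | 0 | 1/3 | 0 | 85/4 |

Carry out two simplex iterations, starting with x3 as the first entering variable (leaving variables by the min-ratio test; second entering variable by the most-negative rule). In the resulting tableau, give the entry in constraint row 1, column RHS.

Ratio test on column x3 — row 1: (21/4)/(3/4) = 7; row 2: entry -1 ≤ 0; row 3: (1/4)/(5/12) = 3/5; row 4: (77/4)/(25/12) = 231/25. Minimum is 3/5 at row 3 (x2 leaves); pivot element 5/12.
Divide row 3 by 5/12; eliminate column x3 from the other rows.
Second iteration: most negative obj-row entry is -6 in column x4, so x4 enters.
Ratio test on column x4 — row 1: (24/5)/(7/5) = 24/7; row 2: (13/5)/(24/5) = 13/24; row 3: entry -6/5 ≤ 0; row 4: 18/4 = 9/2. Minimum is 13/24 at row 2 (s2 leaves); pivot element 24/5.
Divide row 2 by 24/5; eliminate column x4 from the other rows.
After both pivots, the entry at constraint row 1, column RHS is 97/24.

97/24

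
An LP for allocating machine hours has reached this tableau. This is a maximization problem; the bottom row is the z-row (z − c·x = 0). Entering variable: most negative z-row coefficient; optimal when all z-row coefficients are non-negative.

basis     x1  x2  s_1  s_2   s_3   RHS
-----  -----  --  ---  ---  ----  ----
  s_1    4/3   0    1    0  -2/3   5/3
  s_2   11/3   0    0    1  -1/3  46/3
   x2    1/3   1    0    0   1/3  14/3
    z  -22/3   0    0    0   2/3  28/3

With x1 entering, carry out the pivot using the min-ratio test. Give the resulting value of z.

Ratio test on column x1 — row 1: (5/3)/(4/3) = 5/4; row 2: (46/3)/(11/3) = 46/11; row 3: (14/3)/(1/3) = 14. Minimum is 5/4 at row 1 (s_1 leaves); pivot element 4/3.
Pivot on row 1; the z-row RHS becomes 28/3 − (-22/3)·(5/4) = 37/2.

37/2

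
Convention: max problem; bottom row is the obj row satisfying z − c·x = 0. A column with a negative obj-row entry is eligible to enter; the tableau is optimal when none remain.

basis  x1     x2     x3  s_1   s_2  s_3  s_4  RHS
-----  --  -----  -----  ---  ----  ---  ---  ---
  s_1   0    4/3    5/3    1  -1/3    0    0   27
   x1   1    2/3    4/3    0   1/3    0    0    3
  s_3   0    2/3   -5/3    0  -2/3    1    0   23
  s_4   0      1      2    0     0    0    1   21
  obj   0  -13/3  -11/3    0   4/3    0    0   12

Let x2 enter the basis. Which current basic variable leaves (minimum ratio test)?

Column x2 entries and ratios — s_1: 27/(4/3) = 81/4; x1: 3/(2/3) = 9/2; s_3: 23/(2/3) = 69/2; s_4: 21/1 = 21.
Smallest ratio is 9/2 in the row of x1, so x1 leaves.

x1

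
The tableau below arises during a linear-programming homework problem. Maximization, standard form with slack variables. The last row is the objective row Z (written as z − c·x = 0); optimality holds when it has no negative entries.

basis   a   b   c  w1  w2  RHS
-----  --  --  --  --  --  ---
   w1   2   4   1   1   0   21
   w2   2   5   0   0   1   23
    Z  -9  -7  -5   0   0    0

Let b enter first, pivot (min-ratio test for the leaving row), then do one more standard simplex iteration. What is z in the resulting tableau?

145/2

Ratio test on column b — row 1: 21/4 = 21/4; row 2: 23/5 = 23/5. Minimum is 23/5 at row 2 (w2 leaves); pivot element 5.
Pivot on row 2; the Z-row RHS becomes 0 − (-7)·(23/5) = 161/5.
Next entering variable (most negative Z-row entry -31/5): a.
Ratio test on column a — row 1: (13/5)/(2/5) = 13/2; row 2: (23/5)/(2/5) = 23/2. Minimum is 13/2 at row 1 (w1 leaves); pivot element 2/5.
After the second pivot the Z-row RHS is 161/5 − (-31/5)·(13/2) = 145/2.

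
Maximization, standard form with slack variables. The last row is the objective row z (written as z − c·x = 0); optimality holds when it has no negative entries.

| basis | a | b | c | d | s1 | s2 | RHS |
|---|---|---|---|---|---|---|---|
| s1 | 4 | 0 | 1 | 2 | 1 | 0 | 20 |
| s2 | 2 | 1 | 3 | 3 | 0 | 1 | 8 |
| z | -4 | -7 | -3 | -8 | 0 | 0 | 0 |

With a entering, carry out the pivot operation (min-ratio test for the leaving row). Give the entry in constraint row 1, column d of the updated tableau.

-4

Ratio test on column a — row 1: 20/4 = 5; row 2: 8/2 = 4. Minimum is 4 at row 2 (s2 leaves); pivot element 2.
Divide row 2 by 2; eliminate column a from the other rows.
Row 1 update in column d: 2 − 4·(3/2) = -4.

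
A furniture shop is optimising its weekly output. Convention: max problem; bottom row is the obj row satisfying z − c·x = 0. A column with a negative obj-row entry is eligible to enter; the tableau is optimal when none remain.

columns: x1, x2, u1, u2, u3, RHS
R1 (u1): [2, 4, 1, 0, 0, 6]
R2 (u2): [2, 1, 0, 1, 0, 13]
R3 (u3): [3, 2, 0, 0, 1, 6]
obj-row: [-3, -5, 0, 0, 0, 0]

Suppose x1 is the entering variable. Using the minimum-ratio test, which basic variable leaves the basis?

u3

Column x1 entries and ratios — u1: 6/2 = 3; u2: 13/2 = 13/2; u3: 6/3 = 2.
Smallest ratio is 2 in the row of u3, so u3 leaves.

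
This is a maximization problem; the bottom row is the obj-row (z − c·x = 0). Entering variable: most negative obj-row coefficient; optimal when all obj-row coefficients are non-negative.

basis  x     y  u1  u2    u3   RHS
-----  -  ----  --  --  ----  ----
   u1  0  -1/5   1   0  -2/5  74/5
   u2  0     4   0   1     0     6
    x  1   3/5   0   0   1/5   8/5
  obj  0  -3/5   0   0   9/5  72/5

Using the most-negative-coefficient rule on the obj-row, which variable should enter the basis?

y

Negative obj-row entries: y: -3/5.
The most negative is -3/5 in column y, so y enters.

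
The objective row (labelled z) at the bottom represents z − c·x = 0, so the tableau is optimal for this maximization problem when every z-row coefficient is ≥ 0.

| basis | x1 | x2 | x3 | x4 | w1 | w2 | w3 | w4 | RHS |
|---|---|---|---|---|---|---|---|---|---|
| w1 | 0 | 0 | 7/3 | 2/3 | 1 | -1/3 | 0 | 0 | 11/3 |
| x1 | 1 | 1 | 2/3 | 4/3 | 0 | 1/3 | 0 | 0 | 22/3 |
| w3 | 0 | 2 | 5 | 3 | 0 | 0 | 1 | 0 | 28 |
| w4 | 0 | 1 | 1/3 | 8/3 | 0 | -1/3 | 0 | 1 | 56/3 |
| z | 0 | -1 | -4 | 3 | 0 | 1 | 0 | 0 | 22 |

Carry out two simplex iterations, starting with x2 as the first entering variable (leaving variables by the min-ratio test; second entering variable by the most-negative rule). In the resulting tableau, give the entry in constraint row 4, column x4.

10/7

Ratio test on column x2 — row 1: entry 0 ≤ 0; row 2: (22/3)/1 = 22/3; row 3: 28/2 = 14; row 4: (56/3)/1 = 56/3. Minimum is 22/3 at row 2 (x1 leaves); pivot element 1.
Divide row 2 by 1; eliminate column x2 from the other rows.
Second iteration: most negative z-row entry is -10/3 in column x3, so x3 enters.
Ratio test on column x3 — row 1: (11/3)/(7/3) = 11/7; row 2: (22/3)/(2/3) = 11; row 3: (40/3)/(11/3) = 40/11; row 4: entry -1/3 ≤ 0. Minimum is 11/7 at row 1 (w1 leaves); pivot element 7/3.
Divide row 1 by 7/3; eliminate column x3 from the other rows.
After both pivots, the entry at constraint row 4, column x4 is 10/7.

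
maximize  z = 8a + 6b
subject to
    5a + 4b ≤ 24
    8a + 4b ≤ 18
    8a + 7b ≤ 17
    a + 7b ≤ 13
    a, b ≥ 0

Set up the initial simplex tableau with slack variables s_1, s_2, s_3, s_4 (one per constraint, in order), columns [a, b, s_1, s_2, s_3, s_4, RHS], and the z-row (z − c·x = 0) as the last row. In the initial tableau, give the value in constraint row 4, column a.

1

Constraint 4 has coefficient 1 on a.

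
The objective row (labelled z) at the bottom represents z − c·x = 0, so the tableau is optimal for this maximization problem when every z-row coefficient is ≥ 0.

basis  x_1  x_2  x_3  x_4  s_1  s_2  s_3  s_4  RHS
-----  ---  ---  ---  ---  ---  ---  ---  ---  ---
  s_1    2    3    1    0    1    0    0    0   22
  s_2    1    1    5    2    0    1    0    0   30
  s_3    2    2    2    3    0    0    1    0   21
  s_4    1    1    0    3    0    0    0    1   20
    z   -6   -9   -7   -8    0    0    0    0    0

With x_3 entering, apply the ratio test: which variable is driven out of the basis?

s_2

Column x_3 entries and ratios — s_1: 22/1 = 22; s_2: 30/5 = 6; s_3: 21/2 = 21/2; s_4: 0 ≤ 0, skip.
Smallest ratio is 6 in the row of s_2, so s_2 leaves.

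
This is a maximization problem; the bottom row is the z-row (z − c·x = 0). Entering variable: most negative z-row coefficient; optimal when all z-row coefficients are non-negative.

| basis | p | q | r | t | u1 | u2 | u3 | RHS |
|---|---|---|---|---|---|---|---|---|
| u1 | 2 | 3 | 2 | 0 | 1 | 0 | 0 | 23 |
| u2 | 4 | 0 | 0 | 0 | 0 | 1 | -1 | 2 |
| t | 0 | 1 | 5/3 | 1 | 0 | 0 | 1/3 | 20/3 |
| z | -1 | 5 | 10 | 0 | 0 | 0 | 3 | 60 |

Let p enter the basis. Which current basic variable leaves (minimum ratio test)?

u2

Column p entries and ratios — u1: 23/2 = 23/2; u2: 2/4 = 1/2; t: 0 ≤ 0, skip.
Smallest ratio is 1/2 in the row of u2, so u2 leaves.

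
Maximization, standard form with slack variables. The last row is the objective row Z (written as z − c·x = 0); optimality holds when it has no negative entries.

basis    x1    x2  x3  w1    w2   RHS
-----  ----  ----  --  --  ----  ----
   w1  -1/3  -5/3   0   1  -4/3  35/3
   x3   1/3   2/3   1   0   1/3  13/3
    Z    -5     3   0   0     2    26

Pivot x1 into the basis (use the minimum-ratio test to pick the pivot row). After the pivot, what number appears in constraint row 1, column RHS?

16

Ratio test on column x1 — row 1: entry -1/3 ≤ 0; row 2: (13/3)/(1/3) = 13. Minimum is 13 at row 2 (x3 leaves); pivot element 1/3.
Divide row 2 by 1/3; eliminate column x1 from the other rows.
Row 1 update in column RHS: 35/3 − (-1/3)·13 = 16.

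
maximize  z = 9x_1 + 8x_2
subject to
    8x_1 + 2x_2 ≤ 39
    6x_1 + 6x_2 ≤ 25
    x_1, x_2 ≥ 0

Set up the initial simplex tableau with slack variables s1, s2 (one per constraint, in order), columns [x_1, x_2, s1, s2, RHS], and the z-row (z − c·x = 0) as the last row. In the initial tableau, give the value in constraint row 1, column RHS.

The RHS of constraint 1 is b_1 = 39.

39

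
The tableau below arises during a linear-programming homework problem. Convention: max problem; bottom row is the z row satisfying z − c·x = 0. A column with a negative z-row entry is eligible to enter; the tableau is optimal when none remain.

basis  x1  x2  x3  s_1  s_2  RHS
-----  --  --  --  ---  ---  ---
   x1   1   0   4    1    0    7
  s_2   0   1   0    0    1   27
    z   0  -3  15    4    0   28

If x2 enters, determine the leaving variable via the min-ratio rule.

s_2

Column x2 entries and ratios — x1: 0 ≤ 0, skip; s_2: 27/1 = 27.
Smallest ratio is 27 in the row of s_2, so s_2 leaves.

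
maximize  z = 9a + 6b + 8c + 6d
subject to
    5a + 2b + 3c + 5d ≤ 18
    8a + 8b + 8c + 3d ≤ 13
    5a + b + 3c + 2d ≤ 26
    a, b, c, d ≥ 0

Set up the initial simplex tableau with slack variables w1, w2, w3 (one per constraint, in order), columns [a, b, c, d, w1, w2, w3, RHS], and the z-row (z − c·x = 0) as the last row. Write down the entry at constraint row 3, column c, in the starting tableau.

3

Constraint 3 has coefficient 3 on c.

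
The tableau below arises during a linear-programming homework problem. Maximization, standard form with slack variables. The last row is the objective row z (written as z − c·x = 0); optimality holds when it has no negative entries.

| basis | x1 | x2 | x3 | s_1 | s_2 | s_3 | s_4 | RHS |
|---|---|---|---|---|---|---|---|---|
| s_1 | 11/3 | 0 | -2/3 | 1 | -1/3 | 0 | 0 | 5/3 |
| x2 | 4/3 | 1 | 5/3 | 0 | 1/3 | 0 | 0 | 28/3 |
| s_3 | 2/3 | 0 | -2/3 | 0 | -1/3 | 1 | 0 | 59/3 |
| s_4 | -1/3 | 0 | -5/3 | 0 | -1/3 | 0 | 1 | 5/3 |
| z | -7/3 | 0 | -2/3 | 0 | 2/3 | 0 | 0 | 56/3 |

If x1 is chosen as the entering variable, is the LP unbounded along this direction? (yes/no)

no

Column x1 has positive entries in row(s) 1, 2, 3, so the ratio test bounds it — not unbounded.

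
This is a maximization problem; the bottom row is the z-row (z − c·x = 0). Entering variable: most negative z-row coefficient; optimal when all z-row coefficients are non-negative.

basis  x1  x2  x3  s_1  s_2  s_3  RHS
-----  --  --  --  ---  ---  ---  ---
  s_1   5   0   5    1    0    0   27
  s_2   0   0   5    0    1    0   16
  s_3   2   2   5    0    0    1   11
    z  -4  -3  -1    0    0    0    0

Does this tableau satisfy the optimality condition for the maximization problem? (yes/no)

no

The z-row has a negative entry -4 in column x1, so it is not optimal.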